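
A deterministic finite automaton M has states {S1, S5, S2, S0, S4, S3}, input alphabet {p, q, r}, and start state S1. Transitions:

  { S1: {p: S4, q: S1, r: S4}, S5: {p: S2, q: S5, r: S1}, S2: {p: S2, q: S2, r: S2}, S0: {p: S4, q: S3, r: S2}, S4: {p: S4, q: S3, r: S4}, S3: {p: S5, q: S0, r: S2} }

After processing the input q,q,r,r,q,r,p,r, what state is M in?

S2

S1 → S1 → S1 → S4 → S4 → S3 → S2 → S2 → S2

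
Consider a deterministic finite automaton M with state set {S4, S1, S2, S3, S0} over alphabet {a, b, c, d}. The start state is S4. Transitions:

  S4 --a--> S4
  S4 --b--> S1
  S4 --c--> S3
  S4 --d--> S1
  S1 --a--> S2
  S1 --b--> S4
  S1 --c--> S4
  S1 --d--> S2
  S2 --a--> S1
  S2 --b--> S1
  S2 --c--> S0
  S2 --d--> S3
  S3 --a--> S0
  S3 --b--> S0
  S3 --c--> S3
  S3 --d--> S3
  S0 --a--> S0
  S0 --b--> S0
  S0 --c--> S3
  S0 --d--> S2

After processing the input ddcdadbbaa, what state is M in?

Trace: S4 -d-> S1 -d-> S2 -c-> S0 -d-> S2 -a-> S1 -d-> S2 -b-> S1 -b-> S4 -a-> S4 -a-> S4

S4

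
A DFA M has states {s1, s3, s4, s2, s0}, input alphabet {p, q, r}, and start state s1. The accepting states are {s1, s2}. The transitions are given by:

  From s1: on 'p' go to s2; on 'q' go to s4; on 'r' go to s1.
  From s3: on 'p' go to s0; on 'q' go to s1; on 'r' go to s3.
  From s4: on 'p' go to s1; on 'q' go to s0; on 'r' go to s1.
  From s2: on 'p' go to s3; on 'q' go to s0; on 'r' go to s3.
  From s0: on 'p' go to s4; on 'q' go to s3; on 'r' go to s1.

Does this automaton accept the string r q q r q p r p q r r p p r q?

Yes

s1 → s1 → s4 → s0 → s1 → s4 → s1 → s1 → s2 → s0 → s1 → s1 → s2 → s3 → s3 → s1
End state s1 is accepting.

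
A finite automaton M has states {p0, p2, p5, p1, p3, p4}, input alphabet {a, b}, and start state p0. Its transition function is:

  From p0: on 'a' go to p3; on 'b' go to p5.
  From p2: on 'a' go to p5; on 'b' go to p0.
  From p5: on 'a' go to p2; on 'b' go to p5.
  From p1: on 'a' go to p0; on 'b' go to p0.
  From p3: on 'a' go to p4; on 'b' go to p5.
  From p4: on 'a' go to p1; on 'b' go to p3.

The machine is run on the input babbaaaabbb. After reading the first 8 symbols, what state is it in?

p5

start at p0
read 'b': p0 → p5
read 'a': p5 → p2
read 'b': p2 → p0
read 'b': p0 → p5
read 'a': p5 → p2
read 'a': p2 → p5
read 'a': p5 → p2
read 'a': p2 → p5
After 8 symbols: p5.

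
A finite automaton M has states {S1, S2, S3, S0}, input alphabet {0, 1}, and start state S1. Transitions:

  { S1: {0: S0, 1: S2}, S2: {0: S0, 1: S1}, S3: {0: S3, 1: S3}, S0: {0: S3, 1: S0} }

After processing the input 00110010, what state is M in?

S3

Trace: S1 -0-> S0 -0-> S3 -1-> S3 -1-> S3 -0-> S3 -0-> S3 -1-> S3 -0-> S3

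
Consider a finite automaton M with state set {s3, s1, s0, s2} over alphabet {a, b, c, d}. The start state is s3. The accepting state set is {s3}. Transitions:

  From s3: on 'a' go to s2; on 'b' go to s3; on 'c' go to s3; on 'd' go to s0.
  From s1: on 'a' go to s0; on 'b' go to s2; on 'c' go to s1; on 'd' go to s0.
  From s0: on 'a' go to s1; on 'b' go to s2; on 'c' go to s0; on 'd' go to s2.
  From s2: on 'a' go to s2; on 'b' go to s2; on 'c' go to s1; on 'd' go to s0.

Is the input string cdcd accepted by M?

Trace: s3 -c-> s3 -d-> s0 -c-> s0 -d-> s2
End state s2 is not accepting.

No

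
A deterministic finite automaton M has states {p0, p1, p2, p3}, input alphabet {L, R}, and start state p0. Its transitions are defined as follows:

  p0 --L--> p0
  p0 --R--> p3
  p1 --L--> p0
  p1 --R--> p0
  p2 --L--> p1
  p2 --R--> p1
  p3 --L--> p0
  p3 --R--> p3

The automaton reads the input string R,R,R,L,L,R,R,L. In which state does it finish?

p0 → p3 → p3 → p3 → p0 → p0 → p3 → p3 → p0

p0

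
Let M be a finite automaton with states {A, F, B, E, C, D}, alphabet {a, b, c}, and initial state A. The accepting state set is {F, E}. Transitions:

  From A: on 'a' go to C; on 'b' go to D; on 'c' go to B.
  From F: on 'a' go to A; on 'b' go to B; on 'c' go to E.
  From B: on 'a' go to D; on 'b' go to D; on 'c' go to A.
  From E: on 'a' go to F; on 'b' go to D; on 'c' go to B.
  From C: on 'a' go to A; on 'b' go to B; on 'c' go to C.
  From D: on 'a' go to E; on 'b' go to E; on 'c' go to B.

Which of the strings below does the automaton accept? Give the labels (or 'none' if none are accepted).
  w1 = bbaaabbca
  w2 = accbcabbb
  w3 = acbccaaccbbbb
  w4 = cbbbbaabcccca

w1:
  start at A
  read 'b': A → D
  read 'b': D → E
  read 'a': E → F
  read 'a': F → A
  read 'a': A → C
  read 'b': C → B
  read 'b': B → D
  read 'c': D → B
  read 'a': B → D
  end D, rejected
w2:
  start at A
  read 'a': A → C
  read 'c': C → C
  read 'c': C → C
  read 'b': C → B
  read 'c': B → A
  read 'a': A → C
  read 'b': C → B
  read 'b': B → D
  read 'b': D → E
  end E, accepted
w3:
  start at A
  read 'a': A → C
  read 'c': C → C
  read 'b': C → B
  read 'c': B → A
  read 'c': A → B
  read 'a': B → D
  read 'a': D → E
  read 'c': E → B
  read 'c': B → A
  read 'b': A → D
  read 'b': D → E
  read 'b': E → D
  read 'b': D → E
  end E, accepted
w4:
  start at A
  read 'c': A → B
  read 'b': B → D
  read 'b': D → E
  read 'b': E → D
  read 'b': D → E
  read 'a': E → F
  read 'a': F → A
  read 'b': A → D
  read 'c': D → B
  read 'c': B → A
  read 'c': A → B
  read 'c': B → A
  read 'a': A → C
  end C, rejected

w2, w3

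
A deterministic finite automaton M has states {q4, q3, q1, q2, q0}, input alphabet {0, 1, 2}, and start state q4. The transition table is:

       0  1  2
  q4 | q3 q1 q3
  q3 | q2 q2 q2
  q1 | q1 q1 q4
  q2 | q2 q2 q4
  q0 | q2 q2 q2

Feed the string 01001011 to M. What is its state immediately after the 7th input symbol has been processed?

q2

start at q4
read '0': q4 → q3
read '1': q3 → q2
read '0': q2 → q2
read '0': q2 → q2
read '1': q2 → q2
read '0': q2 → q2
read '1': q2 → q2
After 7 symbols: q2.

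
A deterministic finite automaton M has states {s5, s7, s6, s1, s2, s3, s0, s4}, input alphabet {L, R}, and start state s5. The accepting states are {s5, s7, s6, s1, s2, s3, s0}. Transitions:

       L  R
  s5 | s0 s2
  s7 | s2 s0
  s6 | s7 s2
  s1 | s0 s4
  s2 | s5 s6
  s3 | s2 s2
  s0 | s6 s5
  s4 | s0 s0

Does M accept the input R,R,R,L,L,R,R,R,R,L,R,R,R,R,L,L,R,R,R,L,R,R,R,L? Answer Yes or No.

Yes

Trace: s5 -R-> s2 -R-> s6 -R-> s2 -L-> s5 -L-> s0 -R-> s5 -R-> s2 -R-> s6 -R-> s2 -L-> s5 -R-> s2 -R-> s6 -R-> s2 -R-> s6 -L-> s7 -L-> s2 -R-> s6 -R-> s2 -R-> s6 -L-> s7 -R-> s0 -R-> s5 -R-> s2 -L-> s5
End state s5 is accepting.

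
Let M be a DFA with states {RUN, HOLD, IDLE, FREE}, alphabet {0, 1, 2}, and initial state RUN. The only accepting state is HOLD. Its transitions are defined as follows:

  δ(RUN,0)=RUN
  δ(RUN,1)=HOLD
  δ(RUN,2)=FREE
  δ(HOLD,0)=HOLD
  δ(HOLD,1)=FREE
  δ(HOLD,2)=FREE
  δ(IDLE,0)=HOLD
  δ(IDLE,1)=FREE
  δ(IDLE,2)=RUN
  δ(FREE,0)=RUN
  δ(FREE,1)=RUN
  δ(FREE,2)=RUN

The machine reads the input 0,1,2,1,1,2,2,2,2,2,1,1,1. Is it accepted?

No

RUN → RUN → HOLD → FREE → RUN → HOLD → FREE → RUN → FREE → RUN → FREE → RUN → HOLD → FREE
End state FREE is not accepting.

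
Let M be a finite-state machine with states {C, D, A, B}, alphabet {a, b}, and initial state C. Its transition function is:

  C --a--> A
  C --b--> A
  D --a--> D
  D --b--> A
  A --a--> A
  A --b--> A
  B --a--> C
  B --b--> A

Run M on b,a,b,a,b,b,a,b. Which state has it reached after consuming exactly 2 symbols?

A

start at C
read 'b': C → A
read 'a': A → A
After 2 symbols: A.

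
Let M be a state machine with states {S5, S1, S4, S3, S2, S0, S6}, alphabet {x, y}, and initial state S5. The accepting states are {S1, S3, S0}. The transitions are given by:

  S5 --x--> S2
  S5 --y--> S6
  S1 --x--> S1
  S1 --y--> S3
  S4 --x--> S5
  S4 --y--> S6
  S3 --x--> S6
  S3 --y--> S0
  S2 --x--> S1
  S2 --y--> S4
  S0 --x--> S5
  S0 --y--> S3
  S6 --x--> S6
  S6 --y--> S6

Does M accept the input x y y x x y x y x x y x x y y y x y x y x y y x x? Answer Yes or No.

S5 → S2 → S4 → S6 → S6 → S6 → S6 → S6 → S6 → S6 → S6 → S6 → S6 → S6 → S6 → S6 → S6 → S6 → S6 → S6 → S6 → S6 → S6 → S6 → S6 → S6
End state S6 is not accepting.

No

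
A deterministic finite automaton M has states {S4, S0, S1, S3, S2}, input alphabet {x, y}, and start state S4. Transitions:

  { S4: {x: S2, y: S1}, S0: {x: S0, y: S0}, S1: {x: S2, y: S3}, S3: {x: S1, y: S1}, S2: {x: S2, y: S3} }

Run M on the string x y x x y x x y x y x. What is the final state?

S4 → S2 → S3 → S1 → S2 → S3 → S1 → S2 → S3 → S1 → S3 → S1

S1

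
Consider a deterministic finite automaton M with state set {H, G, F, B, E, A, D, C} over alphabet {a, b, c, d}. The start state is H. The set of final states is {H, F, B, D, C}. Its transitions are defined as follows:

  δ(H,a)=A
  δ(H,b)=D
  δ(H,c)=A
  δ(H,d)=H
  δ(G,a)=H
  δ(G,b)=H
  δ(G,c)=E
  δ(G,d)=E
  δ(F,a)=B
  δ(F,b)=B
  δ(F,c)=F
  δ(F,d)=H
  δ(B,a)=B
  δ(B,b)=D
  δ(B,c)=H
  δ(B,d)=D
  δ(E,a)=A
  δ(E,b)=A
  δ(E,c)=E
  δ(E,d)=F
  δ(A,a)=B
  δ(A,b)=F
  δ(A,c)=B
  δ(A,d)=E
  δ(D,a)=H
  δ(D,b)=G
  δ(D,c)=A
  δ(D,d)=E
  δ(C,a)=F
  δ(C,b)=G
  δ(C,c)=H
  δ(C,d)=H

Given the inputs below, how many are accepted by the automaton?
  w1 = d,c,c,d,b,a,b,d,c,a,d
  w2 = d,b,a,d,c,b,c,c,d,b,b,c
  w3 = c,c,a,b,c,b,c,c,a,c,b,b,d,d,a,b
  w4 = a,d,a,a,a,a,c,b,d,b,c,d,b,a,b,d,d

w1: H → H → A → B → D → G → H → D → E → E → A → E  → end E, rejected
w2: H → H → D → H → H → A → F → F → F → H → D → G → E  → end E, rejected
w3: H → A → B → B → D → A → F → F → F → B → H → D → G → E → F → B → D  → end D, accepted
w4: H → A → E → A → B → B → B → H → D → E → A → B → D → G → H → D → E → F  → end F, accepted

2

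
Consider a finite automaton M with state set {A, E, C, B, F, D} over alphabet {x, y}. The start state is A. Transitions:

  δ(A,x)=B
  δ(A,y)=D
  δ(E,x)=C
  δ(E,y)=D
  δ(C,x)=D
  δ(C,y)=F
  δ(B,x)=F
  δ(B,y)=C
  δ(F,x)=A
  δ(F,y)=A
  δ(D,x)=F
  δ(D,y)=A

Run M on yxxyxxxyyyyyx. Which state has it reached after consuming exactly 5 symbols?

F

start at A
read 'y': A → D
read 'x': D → F
read 'x': F → A
read 'y': A → D
read 'x': D → F
After 5 symbols: F.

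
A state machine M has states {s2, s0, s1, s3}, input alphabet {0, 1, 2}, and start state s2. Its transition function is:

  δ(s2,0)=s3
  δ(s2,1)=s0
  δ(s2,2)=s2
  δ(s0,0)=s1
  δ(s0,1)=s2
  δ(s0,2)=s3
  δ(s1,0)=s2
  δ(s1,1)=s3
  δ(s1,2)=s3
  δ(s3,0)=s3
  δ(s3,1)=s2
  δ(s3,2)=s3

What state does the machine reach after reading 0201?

s2 → s3 → s3 → s3 → s2

s2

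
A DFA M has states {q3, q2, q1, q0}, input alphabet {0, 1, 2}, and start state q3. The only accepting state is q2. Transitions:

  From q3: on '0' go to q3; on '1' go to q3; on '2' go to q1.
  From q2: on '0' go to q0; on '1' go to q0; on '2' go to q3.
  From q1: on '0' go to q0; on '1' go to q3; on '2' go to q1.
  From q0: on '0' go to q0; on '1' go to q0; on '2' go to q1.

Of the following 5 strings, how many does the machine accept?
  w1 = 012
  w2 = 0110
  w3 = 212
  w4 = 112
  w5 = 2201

w1: Trace: q3 -0-> q3 -1-> q3 -2-> q1  → end q1, rejected
w2: Trace: q3 -0-> q3 -1-> q3 -1-> q3 -0-> q3  → end q3, rejected
w3: Trace: q3 -2-> q1 -1-> q3 -2-> q1  → end q1, rejected
w4: Trace: q3 -1-> q3 -1-> q3 -2-> q1  → end q1, rejected
w5: Trace: q3 -2-> q1 -2-> q1 -0-> q0 -1-> q0  → end q0, rejected

0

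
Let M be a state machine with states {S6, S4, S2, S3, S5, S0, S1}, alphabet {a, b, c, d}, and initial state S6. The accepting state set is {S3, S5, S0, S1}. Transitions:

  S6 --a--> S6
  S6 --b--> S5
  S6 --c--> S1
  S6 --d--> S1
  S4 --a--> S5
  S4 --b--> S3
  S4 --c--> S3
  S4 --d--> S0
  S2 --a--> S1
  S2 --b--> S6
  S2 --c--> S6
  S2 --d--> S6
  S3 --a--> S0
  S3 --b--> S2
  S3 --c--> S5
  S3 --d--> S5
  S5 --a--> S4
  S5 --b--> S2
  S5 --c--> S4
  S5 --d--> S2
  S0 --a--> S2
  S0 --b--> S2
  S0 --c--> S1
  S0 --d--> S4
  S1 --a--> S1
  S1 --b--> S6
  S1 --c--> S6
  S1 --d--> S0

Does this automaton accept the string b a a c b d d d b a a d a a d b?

S6 → S5 → S4 → S5 → S4 → S3 → S5 → S2 → S6 → S5 → S4 → S5 → S2 → S1 → S1 → S0 → S2
End state S2 is not accepting.

No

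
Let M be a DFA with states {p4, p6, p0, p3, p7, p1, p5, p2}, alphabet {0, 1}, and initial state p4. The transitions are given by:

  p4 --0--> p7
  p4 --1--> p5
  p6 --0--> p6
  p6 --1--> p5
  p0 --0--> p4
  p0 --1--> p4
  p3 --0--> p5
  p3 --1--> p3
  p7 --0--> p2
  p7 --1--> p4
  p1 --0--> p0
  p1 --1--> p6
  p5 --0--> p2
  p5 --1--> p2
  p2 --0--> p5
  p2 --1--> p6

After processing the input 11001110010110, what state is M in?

start at p4
read '1': p4 → p5
read '1': p5 → p2
read '0': p2 → p5
read '0': p5 → p2
read '1': p2 → p6
read '1': p6 → p5
read '1': p5 → p2
read '0': p2 → p5
read '0': p5 → p2
read '1': p2 → p6
read '0': p6 → p6
read '1': p6 → p5
read '1': p5 → p2
read '0': p2 → p5

p5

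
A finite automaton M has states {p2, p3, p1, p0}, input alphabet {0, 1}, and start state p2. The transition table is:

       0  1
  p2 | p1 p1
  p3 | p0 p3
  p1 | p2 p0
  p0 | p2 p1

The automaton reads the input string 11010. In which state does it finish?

start at p2
read '1': p2 → p1
read '1': p1 → p0
read '0': p0 → p2
read '1': p2 → p1
read '0': p1 → p2

p2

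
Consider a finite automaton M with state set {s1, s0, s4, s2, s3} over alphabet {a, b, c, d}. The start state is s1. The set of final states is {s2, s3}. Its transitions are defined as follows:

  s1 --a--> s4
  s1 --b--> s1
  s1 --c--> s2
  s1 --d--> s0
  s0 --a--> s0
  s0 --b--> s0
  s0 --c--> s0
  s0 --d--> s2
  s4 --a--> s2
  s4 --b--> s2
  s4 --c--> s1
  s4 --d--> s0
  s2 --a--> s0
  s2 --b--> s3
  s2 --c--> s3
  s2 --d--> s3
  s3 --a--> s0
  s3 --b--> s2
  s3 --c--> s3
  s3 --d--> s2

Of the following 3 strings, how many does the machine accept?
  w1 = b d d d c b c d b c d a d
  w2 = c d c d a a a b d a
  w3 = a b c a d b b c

w1: Trace: s1 -b-> s1 -d-> s0 -d-> s2 -d-> s3 -c-> s3 -b-> s2 -c-> s3 -d-> s2 -b-> s3 -c-> s3 -d-> s2 -a-> s0 -d-> s2  → end s2, accepted
w2: Trace: s1 -c-> s2 -d-> s3 -c-> s3 -d-> s2 -a-> s0 -a-> s0 -a-> s0 -b-> s0 -d-> s2 -a-> s0  → end s0, rejected
w3: Trace: s1 -a-> s4 -b-> s2 -c-> s3 -a-> s0 -d-> s2 -b-> s3 -b-> s2 -c-> s3  → end s3, accepted

2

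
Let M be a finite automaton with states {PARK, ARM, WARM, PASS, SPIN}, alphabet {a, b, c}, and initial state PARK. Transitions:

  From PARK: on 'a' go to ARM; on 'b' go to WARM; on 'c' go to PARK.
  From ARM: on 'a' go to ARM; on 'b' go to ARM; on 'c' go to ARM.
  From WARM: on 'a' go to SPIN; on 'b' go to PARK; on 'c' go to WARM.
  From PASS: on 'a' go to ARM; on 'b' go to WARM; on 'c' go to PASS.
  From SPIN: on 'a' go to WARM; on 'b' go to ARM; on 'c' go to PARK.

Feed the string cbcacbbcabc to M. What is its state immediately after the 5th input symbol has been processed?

PARK → PARK → WARM → WARM → SPIN → PARK
After 5 symbols: PARK.

PARK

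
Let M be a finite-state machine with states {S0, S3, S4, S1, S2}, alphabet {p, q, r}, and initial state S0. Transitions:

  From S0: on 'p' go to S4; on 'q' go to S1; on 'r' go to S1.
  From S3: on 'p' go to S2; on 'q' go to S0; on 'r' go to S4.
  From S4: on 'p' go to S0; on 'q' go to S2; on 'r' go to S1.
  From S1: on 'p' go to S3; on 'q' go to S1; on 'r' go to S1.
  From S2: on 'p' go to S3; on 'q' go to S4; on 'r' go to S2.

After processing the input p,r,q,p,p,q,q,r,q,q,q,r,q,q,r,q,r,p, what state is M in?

S3

S0 → S4 → S1 → S1 → S3 → S2 → S4 → S2 → S2 → S4 → S2 → S4 → S1 → S1 → S1 → S1 → S1 → S1 → S3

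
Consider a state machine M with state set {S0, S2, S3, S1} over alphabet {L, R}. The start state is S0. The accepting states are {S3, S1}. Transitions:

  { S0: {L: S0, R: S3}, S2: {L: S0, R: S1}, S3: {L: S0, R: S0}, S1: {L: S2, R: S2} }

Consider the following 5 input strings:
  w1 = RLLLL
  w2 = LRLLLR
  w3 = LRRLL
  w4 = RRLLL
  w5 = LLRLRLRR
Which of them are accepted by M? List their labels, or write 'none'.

w1:
  start at S0
  read 'R': S0 → S3
  read 'L': S3 → S0
  read 'L': S0 → S0
  read 'L': S0 → S0
  read 'L': S0 → S0
  end S0, rejected
w2:
  start at S0
  read 'L': S0 → S0
  read 'R': S0 → S3
  read 'L': S3 → S0
  read 'L': S0 → S0
  read 'L': S0 → S0
  read 'R': S0 → S3
  end S3, accepted
w3:
  start at S0
  read 'L': S0 → S0
  read 'R': S0 → S3
  read 'R': S3 → S0
  read 'L': S0 → S0
  read 'L': S0 → S0
  end S0, rejected
w4:
  start at S0
  read 'R': S0 → S3
  read 'R': S3 → S0
  read 'L': S0 → S0
  read 'L': S0 → S0
  read 'L': S0 → S0
  end S0, rejected
w5:
  start at S0
  read 'L': S0 → S0
  read 'L': S0 → S0
  read 'R': S0 → S3
  read 'L': S3 → S0
  read 'R': S0 → S3
  read 'L': S3 → S0
  read 'R': S0 → S3
  read 'R': S3 → S0
  end S0, rejected

w2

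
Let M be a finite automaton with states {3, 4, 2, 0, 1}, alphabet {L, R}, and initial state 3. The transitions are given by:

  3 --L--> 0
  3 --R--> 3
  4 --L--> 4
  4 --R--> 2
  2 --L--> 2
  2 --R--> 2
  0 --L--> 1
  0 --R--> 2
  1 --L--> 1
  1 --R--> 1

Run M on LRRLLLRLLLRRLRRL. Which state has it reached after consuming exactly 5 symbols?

3 → 0 → 2 → 2 → 2 → 2
After 5 symbols: 2.

2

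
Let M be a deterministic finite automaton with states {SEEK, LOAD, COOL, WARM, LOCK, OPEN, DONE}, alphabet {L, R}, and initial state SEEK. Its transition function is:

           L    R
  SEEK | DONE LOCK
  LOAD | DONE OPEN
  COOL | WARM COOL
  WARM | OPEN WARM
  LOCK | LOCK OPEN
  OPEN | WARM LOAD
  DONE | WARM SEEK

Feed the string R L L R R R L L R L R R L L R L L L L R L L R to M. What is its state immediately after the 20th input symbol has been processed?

LOAD

start at SEEK
read 'R': SEEK → LOCK
read 'L': LOCK → LOCK
read 'L': LOCK → LOCK
read 'R': LOCK → OPEN
read 'R': OPEN → LOAD
read 'R': LOAD → OPEN
read 'L': OPEN → WARM
read 'L': WARM → OPEN
read 'R': OPEN → LOAD
read 'L': LOAD → DONE
read 'R': DONE → SEEK
read 'R': SEEK → LOCK
read 'L': LOCK → LOCK
read 'L': LOCK → LOCK
read 'R': LOCK → OPEN
read 'L': OPEN → WARM
read 'L': WARM → OPEN
read 'L': OPEN → WARM
read 'L': WARM → OPEN
read 'R': OPEN → LOAD
After 20 symbols: LOAD.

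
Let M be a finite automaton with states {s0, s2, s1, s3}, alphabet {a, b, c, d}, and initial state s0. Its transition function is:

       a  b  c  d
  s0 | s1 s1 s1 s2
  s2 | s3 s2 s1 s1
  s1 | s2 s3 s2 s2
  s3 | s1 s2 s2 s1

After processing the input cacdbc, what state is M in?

s1

start at s0
read 'c': s0 → s1
read 'a': s1 → s2
read 'c': s2 → s1
read 'd': s1 → s2
read 'b': s2 → s2
read 'c': s2 → s1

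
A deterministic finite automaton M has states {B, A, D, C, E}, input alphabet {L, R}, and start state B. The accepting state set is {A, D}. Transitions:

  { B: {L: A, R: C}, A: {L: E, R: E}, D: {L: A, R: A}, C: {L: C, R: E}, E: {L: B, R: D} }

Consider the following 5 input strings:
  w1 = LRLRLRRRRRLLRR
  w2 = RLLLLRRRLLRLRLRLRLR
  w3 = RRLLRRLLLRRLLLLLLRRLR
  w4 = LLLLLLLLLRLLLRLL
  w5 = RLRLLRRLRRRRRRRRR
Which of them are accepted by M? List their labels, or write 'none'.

w1, w3, w4, w5

w1:
  start at B
  read 'L': B → A
  read 'R': A → E
  read 'L': E → B
  read 'R': B → C
  read 'L': C → C
  read 'R': C → E
  read 'R': E → D
  read 'R': D → A
  read 'R': A → E
  read 'R': E → D
  read 'L': D → A
  read 'L': A → E
  read 'R': E → D
  read 'R': D → A
  end A, accepted
w2:
  start at B
  read 'R': B → C
  read 'L': C → C
  read 'L': C → C
  read 'L': C → C
  read 'L': C → C
  read 'R': C → E
  read 'R': E → D
  read 'R': D → A
  read 'L': A → E
  read 'L': E → B
  read 'R': B → C
  read 'L': C → C
  read 'R': C → E
  read 'L': E → B
  read 'R': B → C
  read 'L': C → C
  read 'R': C → E
  read 'L': E → B
  read 'R': B → C
  end C, rejected
w3:
  start at B
  read 'R': B → C
  read 'R': C → E
  read 'L': E → B
  read 'L': B → A
  read 'R': A → E
  read 'R': E → D
  read 'L': D → A
  read 'L': A → E
  read 'L': E → B
  read 'R': B → C
  read 'R': C → E
  read 'L': E → B
  read 'L': B → A
  read 'L': A → E
  read 'L': E → B
  read 'L': B → A
  read 'L': A → E
  read 'R': E → D
  read 'R': D → A
  read 'L': A → E
  read 'R': E → D
  end D, accepted
w4:
  start at B
  read 'L': B → A
  read 'L': A → E
  read 'L': E → B
  read 'L': B → A
  read 'L': A → E
  read 'L': E → B
  read 'L': B → A
  read 'L': A → E
  read 'L': E → B
  read 'R': B → C
  read 'L': C → C
  read 'L': C → C
  read 'L': C → C
  read 'R': C → E
  read 'L': E → B
  read 'L': B → A
  end A, accepted
w5:
  start at B
  read 'R': B → C
  read 'L': C → C
  read 'R': C → E
  read 'L': E → B
  read 'L': B → A
  read 'R': A → E
  read 'R': E → D
  read 'L': D → A
  read 'R': A → E
  read 'R': E → D
  read 'R': D → A
  read 'R': A → E
  read 'R': E → D
  read 'R': D → A
  read 'R': A → E
  read 'R': E → D
  read 'R': D → A
  end A, accepted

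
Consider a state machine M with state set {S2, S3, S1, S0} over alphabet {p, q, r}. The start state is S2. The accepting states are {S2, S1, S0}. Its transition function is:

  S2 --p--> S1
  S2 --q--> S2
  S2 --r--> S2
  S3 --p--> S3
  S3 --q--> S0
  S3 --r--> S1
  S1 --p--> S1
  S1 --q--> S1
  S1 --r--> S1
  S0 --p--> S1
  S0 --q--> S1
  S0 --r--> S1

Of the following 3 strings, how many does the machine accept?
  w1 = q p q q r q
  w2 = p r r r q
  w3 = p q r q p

3

w1: S2 → S2 → S1 → S1 → S1 → S1 → S1  → end S1, accepted
w2: S2 → S1 → S1 → S1 → S1 → S1  → end S1, accepted
w3: S2 → S1 → S1 → S1 → S1 → S1  → end S1, accepted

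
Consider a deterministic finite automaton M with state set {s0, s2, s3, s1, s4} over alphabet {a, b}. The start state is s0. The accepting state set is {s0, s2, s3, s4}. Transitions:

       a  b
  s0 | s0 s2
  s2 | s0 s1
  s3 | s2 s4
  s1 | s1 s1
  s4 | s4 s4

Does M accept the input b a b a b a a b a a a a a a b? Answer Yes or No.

s0 → s2 → s0 → s2 → s0 → s2 → s0 → s0 → s2 → s0 → s0 → s0 → s0 → s0 → s0 → s2
End state s2 is accepting.

Yes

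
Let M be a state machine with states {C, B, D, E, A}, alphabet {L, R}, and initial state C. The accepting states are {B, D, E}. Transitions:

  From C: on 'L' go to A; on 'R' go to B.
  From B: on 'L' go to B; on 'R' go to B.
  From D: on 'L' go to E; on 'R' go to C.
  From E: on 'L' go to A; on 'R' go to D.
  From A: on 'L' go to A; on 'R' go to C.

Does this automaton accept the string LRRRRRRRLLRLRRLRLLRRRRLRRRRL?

Yes

C → A → C → B → B → B → B → B → B → B → B → B → B → B → B → B → B → B → B → B → B → B → B → B → B → B → B → B → B
End state B is accepting.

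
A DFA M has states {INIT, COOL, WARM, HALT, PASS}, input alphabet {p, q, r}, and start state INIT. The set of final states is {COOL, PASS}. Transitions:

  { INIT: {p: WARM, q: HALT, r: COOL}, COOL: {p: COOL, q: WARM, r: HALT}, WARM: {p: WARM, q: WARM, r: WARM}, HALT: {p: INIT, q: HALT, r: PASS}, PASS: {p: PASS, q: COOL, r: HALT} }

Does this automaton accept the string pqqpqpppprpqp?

Trace: INIT -p-> WARM -q-> WARM -q-> WARM -p-> WARM -q-> WARM -p-> WARM -p-> WARM -p-> WARM -p-> WARM -r-> WARM -p-> WARM -q-> WARM -p-> WARM
End state WARM is not accepting.

No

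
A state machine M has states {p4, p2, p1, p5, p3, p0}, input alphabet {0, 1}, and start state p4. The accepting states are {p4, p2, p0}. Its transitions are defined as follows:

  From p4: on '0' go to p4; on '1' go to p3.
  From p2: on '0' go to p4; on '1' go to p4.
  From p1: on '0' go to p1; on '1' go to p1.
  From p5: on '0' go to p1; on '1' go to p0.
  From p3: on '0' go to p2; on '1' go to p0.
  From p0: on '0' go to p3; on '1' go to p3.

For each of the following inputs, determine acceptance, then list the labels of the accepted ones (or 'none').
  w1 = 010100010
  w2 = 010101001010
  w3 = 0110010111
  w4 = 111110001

w1: Trace: p4 -0-> p4 -1-> p3 -0-> p2 -1-> p4 -0-> p4 -0-> p4 -0-> p4 -1-> p3 -0-> p2  → end p2, accepted
w2: Trace: p4 -0-> p4 -1-> p3 -0-> p2 -1-> p4 -0-> p4 -1-> p3 -0-> p2 -0-> p4 -1-> p3 -0-> p2 -1-> p4 -0-> p4  → end p4, accepted
w3: Trace: p4 -0-> p4 -1-> p3 -1-> p0 -0-> p3 -0-> p2 -1-> p4 -0-> p4 -1-> p3 -1-> p0 -1-> p3  → end p3, rejected
w4: Trace: p4 -1-> p3 -1-> p0 -1-> p3 -1-> p0 -1-> p3 -0-> p2 -0-> p4 -0-> p4 -1-> p3  → end p3, rejected

w1, w2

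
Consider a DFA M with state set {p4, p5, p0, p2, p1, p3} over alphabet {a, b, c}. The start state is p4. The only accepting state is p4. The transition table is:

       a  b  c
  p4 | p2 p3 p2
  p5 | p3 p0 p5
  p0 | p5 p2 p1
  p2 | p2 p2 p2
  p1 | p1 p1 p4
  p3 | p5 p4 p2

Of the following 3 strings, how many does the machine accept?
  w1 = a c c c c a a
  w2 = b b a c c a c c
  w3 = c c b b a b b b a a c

w1: Trace: p4 -a-> p2 -c-> p2 -c-> p2 -c-> p2 -c-> p2 -a-> p2 -a-> p2  → end p2, rejected
w2: Trace: p4 -b-> p3 -b-> p4 -a-> p2 -c-> p2 -c-> p2 -a-> p2 -c-> p2 -c-> p2  → end p2, rejected
w3: Trace: p4 -c-> p2 -c-> p2 -b-> p2 -b-> p2 -a-> p2 -b-> p2 -b-> p2 -b-> p2 -a-> p2 -a-> p2 -c-> p2  → end p2, rejected

0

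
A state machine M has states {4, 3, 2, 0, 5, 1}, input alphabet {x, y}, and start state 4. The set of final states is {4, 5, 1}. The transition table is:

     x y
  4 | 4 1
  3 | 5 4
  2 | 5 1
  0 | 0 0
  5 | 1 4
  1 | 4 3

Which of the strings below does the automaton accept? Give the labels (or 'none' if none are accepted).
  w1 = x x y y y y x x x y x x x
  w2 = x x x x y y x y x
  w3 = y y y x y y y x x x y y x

w1, w2, w3

w1:
  start at 4
  read 'x': 4 → 4
  read 'x': 4 → 4
  read 'y': 4 → 1
  read 'y': 1 → 3
  read 'y': 3 → 4
  read 'y': 4 → 1
  read 'x': 1 → 4
  read 'x': 4 → 4
  read 'x': 4 → 4
  read 'y': 4 → 1
  read 'x': 1 → 4
  read 'x': 4 → 4
  read 'x': 4 → 4
  end 4, accepted
w2:
  start at 4
  read 'x': 4 → 4
  read 'x': 4 → 4
  read 'x': 4 → 4
  read 'x': 4 → 4
  read 'y': 4 → 1
  read 'y': 1 → 3
  read 'x': 3 → 5
  read 'y': 5 → 4
  read 'x': 4 → 4
  end 4, accepted
w3:
  start at 4
  read 'y': 4 → 1
  read 'y': 1 → 3
  read 'y': 3 → 4
  read 'x': 4 → 4
  read 'y': 4 → 1
  read 'y': 1 → 3
  read 'y': 3 → 4
  read 'x': 4 → 4
  read 'x': 4 → 4
  read 'x': 4 → 4
  read 'y': 4 → 1
  read 'y': 1 → 3
  read 'x': 3 → 5
  end 5, accepted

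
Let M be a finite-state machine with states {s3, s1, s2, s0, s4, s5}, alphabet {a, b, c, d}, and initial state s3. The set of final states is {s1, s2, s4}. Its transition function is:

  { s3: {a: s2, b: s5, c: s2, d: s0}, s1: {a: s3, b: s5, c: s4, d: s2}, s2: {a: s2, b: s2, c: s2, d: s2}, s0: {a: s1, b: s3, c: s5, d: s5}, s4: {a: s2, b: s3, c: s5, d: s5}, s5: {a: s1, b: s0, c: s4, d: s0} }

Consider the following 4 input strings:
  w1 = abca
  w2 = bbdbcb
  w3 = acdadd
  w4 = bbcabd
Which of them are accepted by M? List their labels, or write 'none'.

w1: Trace: s3 -a-> s2 -b-> s2 -c-> s2 -a-> s2  → end s2, accepted
w2: Trace: s3 -b-> s5 -b-> s0 -d-> s5 -b-> s0 -c-> s5 -b-> s0  → end s0, rejected
w3: Trace: s3 -a-> s2 -c-> s2 -d-> s2 -a-> s2 -d-> s2 -d-> s2  → end s2, accepted
w4: Trace: s3 -b-> s5 -b-> s0 -c-> s5 -a-> s1 -b-> s5 -d-> s0  → end s0, rejected

w1, w3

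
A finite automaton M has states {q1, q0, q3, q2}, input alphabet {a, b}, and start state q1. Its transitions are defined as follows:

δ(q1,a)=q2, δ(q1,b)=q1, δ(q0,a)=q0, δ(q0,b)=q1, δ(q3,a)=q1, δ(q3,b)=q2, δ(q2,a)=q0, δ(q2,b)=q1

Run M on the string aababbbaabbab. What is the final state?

Trace: q1 -a-> q2 -a-> q0 -b-> q1 -a-> q2 -b-> q1 -b-> q1 -b-> q1 -a-> q2 -a-> q0 -b-> q1 -b-> q1 -a-> q2 -b-> q1

q1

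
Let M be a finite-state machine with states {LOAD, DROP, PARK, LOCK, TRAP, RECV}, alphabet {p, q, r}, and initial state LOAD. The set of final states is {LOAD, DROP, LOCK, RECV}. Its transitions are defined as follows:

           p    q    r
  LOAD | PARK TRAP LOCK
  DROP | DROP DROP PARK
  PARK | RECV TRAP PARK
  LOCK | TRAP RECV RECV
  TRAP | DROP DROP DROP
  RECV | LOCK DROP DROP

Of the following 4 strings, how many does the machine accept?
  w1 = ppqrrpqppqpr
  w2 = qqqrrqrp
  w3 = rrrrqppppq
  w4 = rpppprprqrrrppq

w1: Trace: LOAD -p-> PARK -p-> RECV -q-> DROP -r-> PARK -r-> PARK -p-> RECV -q-> DROP -p-> DROP -p-> DROP -q-> DROP -p-> DROP -r-> PARK  → end PARK, rejected
w2: Trace: LOAD -q-> TRAP -q-> DROP -q-> DROP -r-> PARK -r-> PARK -q-> TRAP -r-> DROP -p-> DROP  → end DROP, accepted
w3: Trace: LOAD -r-> LOCK -r-> RECV -r-> DROP -r-> PARK -q-> TRAP -p-> DROP -p-> DROP -p-> DROP -p-> DROP -q-> DROP  → end DROP, accepted
w4: Trace: LOAD -r-> LOCK -p-> TRAP -p-> DROP -p-> DROP -p-> DROP -r-> PARK -p-> RECV -r-> DROP -q-> DROP -r-> PARK -r-> PARK -r-> PARK -p-> RECV -p-> LOCK -q-> RECV  → end RECV, accepted

3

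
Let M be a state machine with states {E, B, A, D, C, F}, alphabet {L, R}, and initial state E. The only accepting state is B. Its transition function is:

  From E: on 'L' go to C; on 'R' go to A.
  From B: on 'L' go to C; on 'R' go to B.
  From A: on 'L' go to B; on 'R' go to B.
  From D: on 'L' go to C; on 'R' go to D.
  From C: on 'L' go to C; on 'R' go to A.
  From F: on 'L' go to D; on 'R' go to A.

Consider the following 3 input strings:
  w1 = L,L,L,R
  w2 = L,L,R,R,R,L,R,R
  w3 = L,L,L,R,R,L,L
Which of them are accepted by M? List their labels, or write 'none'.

w2

w1: E → C → C → C → A  → end A, rejected
w2: E → C → C → A → B → B → C → A → B  → end B, accepted
w3: E → C → C → C → A → B → C → C  → end C, rejected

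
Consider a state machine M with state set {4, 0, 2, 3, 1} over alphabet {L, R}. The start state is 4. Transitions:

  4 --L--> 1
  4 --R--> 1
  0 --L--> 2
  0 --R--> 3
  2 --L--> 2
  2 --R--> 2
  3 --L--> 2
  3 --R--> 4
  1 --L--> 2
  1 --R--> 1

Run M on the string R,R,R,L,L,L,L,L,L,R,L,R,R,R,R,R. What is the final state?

2

start at 4
read 'R': 4 → 1
read 'R': 1 → 1
read 'R': 1 → 1
read 'L': 1 → 2
read 'L': 2 → 2
read 'L': 2 → 2
read 'L': 2 → 2
read 'L': 2 → 2
read 'L': 2 → 2
read 'R': 2 → 2
read 'L': 2 → 2
read 'R': 2 → 2
read 'R': 2 → 2
read 'R': 2 → 2
read 'R': 2 → 2
read 'R': 2 → 2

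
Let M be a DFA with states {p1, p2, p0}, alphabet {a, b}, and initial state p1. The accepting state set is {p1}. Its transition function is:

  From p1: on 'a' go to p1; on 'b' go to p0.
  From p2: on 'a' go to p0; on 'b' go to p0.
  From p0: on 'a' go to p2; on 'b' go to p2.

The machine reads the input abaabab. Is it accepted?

p1 → p1 → p0 → p2 → p0 → p2 → p0 → p2
End state p2 is not accepting.

No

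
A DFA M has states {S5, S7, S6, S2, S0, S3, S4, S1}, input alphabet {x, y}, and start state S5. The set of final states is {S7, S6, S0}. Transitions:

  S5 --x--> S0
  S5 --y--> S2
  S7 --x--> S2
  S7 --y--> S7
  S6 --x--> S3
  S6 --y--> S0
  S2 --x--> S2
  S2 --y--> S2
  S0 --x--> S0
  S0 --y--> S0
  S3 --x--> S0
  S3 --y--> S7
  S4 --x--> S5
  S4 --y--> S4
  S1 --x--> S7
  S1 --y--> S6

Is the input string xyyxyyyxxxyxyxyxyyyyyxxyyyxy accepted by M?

S5 → S0 → S0 → S0 → S0 → S0 → S0 → S0 → S0 → S0 → S0 → S0 → S0 → S0 → S0 → S0 → S0 → S0 → S0 → S0 → S0 → S0 → S0 → S0 → S0 → S0 → S0 → S0 → S0
End state S0 is accepting.

Yes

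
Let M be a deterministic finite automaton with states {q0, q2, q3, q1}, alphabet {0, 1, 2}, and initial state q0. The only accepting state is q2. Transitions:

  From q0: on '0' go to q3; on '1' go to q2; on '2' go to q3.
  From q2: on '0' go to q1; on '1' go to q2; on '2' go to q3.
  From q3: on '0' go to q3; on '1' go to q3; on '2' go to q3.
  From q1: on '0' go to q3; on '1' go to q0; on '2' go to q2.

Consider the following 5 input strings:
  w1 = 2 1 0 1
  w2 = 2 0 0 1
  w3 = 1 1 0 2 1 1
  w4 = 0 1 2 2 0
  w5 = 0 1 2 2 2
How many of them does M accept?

1

w1:
  start at q0
  read '2': q0 → q3
  read '1': q3 → q3
  read '0': q3 → q3
  read '1': q3 → q3
  end q3, rejected
w2:
  start at q0
  read '2': q0 → q3
  read '0': q3 → q3
  read '0': q3 → q3
  read '1': q3 → q3
  end q3, rejected
w3:
  start at q0
  read '1': q0 → q2
  read '1': q2 → q2
  read '0': q2 → q1
  read '2': q1 → q2
  read '1': q2 → q2
  read '1': q2 → q2
  end q2, accepted
w4:
  start at q0
  read '0': q0 → q3
  read '1': q3 → q3
  read '2': q3 → q3
  read '2': q3 → q3
  read '0': q3 → q3
  end q3, rejected
w5:
  start at q0
  read '0': q0 → q3
  read '1': q3 → q3
  read '2': q3 → q3
  read '2': q3 → q3
  read '2': q3 → q3
  end q3, rejected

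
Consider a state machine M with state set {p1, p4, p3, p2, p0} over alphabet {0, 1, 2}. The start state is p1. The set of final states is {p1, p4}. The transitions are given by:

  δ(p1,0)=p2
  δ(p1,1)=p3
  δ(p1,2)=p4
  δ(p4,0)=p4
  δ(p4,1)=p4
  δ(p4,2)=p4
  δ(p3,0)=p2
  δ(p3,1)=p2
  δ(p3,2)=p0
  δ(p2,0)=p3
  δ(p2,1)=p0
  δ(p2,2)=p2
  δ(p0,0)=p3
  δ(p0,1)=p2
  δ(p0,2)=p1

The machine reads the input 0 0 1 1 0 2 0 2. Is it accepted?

p1 → p2 → p3 → p2 → p0 → p3 → p0 → p3 → p0
End state p0 is not accepting.

No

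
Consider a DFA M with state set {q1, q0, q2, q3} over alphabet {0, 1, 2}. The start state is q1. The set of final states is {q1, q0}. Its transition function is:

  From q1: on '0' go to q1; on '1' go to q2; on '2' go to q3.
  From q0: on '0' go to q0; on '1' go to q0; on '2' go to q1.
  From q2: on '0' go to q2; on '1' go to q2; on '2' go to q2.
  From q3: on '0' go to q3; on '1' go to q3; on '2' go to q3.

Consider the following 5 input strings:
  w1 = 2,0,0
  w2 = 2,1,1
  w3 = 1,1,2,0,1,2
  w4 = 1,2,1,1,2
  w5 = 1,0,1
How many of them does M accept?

w1: q1 → q3 → q3 → q3  → end q3, rejected
w2: q1 → q3 → q3 → q3  → end q3, rejected
w3: q1 → q2 → q2 → q2 → q2 → q2 → q2  → end q2, rejected
w4: q1 → q2 → q2 → q2 → q2 → q2  → end q2, rejected
w5: q1 → q2 → q2 → q2  → end q2, rejected

0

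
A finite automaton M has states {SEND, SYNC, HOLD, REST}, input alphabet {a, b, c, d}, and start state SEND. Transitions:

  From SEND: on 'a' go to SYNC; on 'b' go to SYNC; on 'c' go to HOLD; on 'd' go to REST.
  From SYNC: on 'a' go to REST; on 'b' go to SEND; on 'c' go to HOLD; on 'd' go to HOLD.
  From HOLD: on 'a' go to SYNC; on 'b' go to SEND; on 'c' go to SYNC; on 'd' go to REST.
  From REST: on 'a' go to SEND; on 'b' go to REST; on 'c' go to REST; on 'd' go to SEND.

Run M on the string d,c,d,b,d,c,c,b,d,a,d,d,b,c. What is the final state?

SEND → REST → REST → SEND → SYNC → HOLD → SYNC → HOLD → SEND → REST → SEND → REST → SEND → SYNC → HOLD

HOLD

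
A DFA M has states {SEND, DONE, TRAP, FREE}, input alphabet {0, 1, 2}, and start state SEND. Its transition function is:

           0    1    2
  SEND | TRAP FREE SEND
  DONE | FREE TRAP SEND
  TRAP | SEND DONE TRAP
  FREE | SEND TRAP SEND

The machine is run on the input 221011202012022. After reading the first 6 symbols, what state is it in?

TRAP

Trace: SEND -2-> SEND -2-> SEND -1-> FREE -0-> SEND -1-> FREE -1-> TRAP
After 6 symbols: TRAP.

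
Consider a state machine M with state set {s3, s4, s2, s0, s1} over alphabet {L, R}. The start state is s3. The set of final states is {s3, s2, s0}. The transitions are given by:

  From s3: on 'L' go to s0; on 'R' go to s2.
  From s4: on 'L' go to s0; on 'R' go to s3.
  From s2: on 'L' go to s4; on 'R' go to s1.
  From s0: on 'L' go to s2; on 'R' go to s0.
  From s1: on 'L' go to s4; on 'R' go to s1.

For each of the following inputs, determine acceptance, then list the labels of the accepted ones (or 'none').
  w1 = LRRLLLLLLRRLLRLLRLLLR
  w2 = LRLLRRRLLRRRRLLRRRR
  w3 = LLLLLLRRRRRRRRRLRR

w1: s3 → s0 → s0 → s0 → s2 → s4 → s0 → s2 → s4 → s0 → s0 → s0 → s2 → s4 → s3 → s0 → s2 → s1 → s4 → s0 → s2 → s1  → end s1, rejected
w2: s3 → s0 → s0 → s2 → s4 → s3 → s2 → s1 → s4 → s0 → s0 → s0 → s0 → s0 → s2 → s4 → s3 → s2 → s1 → s1  → end s1, rejected
w3: s3 → s0 → s2 → s4 → s0 → s2 → s4 → s3 → s2 → s1 → s1 → s1 → s1 → s1 → s1 → s1 → s4 → s3 → s2  → end s2, accepted

w3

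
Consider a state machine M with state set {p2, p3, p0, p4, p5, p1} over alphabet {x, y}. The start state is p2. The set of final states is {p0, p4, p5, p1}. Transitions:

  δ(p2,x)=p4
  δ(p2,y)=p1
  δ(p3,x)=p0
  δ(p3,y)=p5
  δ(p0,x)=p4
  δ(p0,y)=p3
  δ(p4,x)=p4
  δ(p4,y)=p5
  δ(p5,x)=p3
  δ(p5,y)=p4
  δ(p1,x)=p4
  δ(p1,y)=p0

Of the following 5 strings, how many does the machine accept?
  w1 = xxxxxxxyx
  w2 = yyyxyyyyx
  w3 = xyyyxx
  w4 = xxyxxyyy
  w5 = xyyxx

w1: Trace: p2 -x-> p4 -x-> p4 -x-> p4 -x-> p4 -x-> p4 -x-> p4 -x-> p4 -y-> p5 -x-> p3  → end p3, rejected
w2: Trace: p2 -y-> p1 -y-> p0 -y-> p3 -x-> p0 -y-> p3 -y-> p5 -y-> p4 -y-> p5 -x-> p3  → end p3, rejected
w3: Trace: p2 -x-> p4 -y-> p5 -y-> p4 -y-> p5 -x-> p3 -x-> p0  → end p0, accepted
w4: Trace: p2 -x-> p4 -x-> p4 -y-> p5 -x-> p3 -x-> p0 -y-> p3 -y-> p5 -y-> p4  → end p4, accepted
w5: Trace: p2 -x-> p4 -y-> p5 -y-> p4 -x-> p4 -x-> p4  → end p4, accepted

3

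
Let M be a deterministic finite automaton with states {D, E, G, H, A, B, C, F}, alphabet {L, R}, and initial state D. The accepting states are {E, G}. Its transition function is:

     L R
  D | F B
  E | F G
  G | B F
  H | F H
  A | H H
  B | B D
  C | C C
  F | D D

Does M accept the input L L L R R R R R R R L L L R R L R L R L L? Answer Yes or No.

No

D → F → D → F → D → B → D → B → D → B → D → F → D → F → D → B → B → D → F → D → F → D
End state D is not accepting.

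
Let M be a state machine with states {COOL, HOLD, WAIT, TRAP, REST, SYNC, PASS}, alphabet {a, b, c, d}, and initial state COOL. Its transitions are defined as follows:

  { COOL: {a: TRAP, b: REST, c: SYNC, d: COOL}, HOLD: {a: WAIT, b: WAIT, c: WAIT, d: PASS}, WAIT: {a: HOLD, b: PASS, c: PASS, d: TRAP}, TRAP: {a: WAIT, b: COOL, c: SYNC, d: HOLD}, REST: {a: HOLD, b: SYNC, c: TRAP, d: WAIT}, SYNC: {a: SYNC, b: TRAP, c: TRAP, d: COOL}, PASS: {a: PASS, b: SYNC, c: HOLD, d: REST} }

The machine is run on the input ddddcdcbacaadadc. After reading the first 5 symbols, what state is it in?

start at COOL
read 'd': COOL → COOL
read 'd': COOL → COOL
read 'd': COOL → COOL
read 'd': COOL → COOL
read 'c': COOL → SYNC
After 5 symbols: SYNC.

SYNC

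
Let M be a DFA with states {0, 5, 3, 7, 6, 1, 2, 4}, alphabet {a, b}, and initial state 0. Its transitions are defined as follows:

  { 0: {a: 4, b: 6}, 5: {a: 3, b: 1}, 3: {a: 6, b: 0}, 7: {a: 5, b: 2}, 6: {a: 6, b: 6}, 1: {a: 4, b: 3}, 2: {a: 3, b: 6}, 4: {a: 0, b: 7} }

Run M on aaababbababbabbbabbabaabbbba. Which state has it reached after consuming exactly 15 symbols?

6

Trace: 0 -a-> 4 -a-> 0 -a-> 4 -b-> 7 -a-> 5 -b-> 1 -b-> 3 -a-> 6 -b-> 6 -a-> 6 -b-> 6 -b-> 6 -a-> 6 -b-> 6 -b-> 6
After 15 symbols: 6.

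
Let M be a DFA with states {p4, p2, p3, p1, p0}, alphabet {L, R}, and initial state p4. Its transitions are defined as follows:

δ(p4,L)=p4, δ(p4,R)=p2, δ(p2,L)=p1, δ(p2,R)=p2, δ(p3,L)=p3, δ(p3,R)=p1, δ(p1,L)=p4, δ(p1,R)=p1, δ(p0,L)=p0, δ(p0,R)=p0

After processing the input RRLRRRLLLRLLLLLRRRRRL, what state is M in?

p1

Trace: p4 -R-> p2 -R-> p2 -L-> p1 -R-> p1 -R-> p1 -R-> p1 -L-> p4 -L-> p4 -L-> p4 -R-> p2 -L-> p1 -L-> p4 -L-> p4 -L-> p4 -L-> p4 -R-> p2 -R-> p2 -R-> p2 -R-> p2 -R-> p2 -L-> p1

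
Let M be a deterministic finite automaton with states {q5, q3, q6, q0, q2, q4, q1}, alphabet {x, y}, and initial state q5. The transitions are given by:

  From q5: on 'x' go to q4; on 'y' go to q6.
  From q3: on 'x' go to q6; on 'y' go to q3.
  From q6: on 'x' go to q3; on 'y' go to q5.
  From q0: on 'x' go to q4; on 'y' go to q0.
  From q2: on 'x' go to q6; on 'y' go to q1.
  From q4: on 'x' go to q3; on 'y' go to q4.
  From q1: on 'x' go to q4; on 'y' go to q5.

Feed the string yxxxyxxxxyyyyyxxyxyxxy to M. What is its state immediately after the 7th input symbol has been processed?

Trace: q5 -y-> q6 -x-> q3 -x-> q6 -x-> q3 -y-> q3 -x-> q6 -x-> q3
After 7 symbols: q3.

q3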